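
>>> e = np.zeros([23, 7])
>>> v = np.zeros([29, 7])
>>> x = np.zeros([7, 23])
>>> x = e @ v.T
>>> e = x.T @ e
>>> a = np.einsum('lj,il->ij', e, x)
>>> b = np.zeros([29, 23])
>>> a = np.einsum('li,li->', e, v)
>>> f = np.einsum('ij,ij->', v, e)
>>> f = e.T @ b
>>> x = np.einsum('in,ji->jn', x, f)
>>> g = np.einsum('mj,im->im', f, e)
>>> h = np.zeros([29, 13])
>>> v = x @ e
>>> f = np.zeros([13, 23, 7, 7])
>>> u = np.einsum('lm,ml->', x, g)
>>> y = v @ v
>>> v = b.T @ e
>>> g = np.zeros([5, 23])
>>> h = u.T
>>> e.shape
(29, 7)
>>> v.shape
(23, 7)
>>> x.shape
(7, 29)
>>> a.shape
()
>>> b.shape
(29, 23)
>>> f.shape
(13, 23, 7, 7)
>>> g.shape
(5, 23)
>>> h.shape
()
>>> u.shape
()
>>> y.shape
(7, 7)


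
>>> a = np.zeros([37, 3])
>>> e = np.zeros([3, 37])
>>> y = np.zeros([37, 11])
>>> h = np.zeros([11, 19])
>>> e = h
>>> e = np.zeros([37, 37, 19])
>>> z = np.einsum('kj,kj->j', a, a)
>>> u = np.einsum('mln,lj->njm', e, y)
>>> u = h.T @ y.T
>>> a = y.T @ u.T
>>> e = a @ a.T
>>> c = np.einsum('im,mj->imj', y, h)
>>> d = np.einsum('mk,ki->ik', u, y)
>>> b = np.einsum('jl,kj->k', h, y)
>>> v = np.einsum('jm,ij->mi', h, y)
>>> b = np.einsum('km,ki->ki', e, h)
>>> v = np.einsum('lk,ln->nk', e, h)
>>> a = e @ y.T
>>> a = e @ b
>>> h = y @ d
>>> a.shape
(11, 19)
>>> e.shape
(11, 11)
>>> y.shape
(37, 11)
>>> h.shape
(37, 37)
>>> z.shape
(3,)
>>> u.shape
(19, 37)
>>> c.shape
(37, 11, 19)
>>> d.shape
(11, 37)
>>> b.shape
(11, 19)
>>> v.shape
(19, 11)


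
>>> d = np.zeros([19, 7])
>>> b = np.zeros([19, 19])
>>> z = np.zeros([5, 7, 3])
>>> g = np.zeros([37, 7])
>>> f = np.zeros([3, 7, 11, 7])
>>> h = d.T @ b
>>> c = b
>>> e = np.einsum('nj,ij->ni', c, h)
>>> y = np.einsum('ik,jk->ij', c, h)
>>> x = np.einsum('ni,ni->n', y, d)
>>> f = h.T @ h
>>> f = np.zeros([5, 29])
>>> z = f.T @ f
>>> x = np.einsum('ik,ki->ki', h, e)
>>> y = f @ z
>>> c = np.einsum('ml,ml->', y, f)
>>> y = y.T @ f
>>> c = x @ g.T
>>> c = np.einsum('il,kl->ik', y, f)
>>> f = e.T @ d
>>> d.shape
(19, 7)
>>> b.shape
(19, 19)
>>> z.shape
(29, 29)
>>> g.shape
(37, 7)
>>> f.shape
(7, 7)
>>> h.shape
(7, 19)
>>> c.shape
(29, 5)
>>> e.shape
(19, 7)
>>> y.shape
(29, 29)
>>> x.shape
(19, 7)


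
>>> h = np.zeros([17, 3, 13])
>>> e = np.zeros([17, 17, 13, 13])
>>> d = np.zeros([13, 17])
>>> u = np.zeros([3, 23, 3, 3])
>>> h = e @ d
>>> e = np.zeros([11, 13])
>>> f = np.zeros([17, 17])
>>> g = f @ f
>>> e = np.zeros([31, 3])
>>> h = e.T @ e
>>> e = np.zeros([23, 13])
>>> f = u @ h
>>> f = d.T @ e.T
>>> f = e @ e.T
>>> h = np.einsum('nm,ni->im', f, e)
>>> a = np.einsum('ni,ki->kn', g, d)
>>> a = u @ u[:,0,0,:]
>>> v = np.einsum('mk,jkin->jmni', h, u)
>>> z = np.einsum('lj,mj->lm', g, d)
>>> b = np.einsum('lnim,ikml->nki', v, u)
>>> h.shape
(13, 23)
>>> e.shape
(23, 13)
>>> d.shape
(13, 17)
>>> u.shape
(3, 23, 3, 3)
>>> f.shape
(23, 23)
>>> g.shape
(17, 17)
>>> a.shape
(3, 23, 3, 3)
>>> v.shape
(3, 13, 3, 3)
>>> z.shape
(17, 13)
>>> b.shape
(13, 23, 3)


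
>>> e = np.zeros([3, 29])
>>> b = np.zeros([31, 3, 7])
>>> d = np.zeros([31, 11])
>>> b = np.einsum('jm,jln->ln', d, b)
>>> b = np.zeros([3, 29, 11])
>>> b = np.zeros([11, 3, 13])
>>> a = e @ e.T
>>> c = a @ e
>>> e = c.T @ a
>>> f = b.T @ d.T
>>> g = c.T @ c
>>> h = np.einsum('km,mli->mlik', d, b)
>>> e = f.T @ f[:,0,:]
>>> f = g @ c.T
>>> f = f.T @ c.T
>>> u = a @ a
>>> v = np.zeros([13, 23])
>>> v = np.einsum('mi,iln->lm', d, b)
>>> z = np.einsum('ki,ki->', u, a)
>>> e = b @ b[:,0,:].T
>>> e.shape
(11, 3, 11)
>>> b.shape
(11, 3, 13)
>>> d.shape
(31, 11)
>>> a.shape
(3, 3)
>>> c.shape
(3, 29)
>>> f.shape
(3, 3)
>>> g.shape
(29, 29)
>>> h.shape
(11, 3, 13, 31)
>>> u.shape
(3, 3)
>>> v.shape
(3, 31)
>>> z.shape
()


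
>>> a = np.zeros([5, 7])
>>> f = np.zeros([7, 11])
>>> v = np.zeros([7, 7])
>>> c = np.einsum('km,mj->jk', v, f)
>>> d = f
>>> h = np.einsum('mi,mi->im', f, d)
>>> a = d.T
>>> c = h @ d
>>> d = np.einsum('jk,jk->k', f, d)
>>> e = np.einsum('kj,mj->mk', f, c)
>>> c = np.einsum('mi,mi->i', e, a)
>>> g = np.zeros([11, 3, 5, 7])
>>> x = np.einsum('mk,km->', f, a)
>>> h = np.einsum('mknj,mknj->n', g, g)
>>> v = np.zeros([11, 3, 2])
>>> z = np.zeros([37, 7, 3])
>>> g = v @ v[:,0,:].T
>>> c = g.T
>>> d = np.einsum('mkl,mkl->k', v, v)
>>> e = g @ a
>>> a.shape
(11, 7)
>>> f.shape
(7, 11)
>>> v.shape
(11, 3, 2)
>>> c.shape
(11, 3, 11)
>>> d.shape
(3,)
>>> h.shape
(5,)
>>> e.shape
(11, 3, 7)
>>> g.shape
(11, 3, 11)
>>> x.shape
()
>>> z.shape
(37, 7, 3)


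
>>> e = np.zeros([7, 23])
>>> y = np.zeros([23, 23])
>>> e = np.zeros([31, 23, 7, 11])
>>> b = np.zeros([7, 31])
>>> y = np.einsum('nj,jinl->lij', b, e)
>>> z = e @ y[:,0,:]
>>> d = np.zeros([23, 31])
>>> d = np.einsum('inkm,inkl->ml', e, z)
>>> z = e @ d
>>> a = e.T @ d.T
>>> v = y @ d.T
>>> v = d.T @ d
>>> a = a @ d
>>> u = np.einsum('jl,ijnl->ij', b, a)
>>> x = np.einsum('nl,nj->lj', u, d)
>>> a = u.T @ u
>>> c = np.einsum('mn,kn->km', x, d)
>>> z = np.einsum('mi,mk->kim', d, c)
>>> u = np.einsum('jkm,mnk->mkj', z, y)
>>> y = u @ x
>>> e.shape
(31, 23, 7, 11)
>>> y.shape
(11, 31, 31)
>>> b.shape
(7, 31)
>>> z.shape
(7, 31, 11)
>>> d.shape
(11, 31)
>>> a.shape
(7, 7)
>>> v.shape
(31, 31)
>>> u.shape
(11, 31, 7)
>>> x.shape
(7, 31)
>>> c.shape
(11, 7)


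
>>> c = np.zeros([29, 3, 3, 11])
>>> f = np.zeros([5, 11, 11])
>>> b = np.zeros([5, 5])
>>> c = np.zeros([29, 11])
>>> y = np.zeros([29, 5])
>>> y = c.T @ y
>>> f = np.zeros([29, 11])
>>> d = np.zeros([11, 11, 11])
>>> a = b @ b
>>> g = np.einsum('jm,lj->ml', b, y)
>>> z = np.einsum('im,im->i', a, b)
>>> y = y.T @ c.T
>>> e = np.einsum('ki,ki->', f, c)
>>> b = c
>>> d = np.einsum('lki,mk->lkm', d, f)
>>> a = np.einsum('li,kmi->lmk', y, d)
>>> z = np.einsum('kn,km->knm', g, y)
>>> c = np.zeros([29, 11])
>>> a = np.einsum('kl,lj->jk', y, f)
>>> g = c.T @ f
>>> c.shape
(29, 11)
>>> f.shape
(29, 11)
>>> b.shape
(29, 11)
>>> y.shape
(5, 29)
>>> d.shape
(11, 11, 29)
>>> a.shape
(11, 5)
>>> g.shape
(11, 11)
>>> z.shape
(5, 11, 29)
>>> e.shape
()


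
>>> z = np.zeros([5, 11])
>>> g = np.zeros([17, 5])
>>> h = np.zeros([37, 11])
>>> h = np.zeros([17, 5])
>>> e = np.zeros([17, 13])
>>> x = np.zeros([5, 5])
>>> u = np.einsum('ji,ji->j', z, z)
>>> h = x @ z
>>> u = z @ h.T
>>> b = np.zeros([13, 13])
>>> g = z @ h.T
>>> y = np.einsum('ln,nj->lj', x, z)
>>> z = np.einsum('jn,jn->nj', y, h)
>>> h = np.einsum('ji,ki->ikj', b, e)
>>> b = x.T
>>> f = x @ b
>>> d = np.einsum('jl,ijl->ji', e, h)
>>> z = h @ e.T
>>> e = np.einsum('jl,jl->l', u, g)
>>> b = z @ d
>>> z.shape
(13, 17, 17)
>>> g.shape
(5, 5)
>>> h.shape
(13, 17, 13)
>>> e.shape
(5,)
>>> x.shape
(5, 5)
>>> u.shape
(5, 5)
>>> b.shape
(13, 17, 13)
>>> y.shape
(5, 11)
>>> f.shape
(5, 5)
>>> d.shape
(17, 13)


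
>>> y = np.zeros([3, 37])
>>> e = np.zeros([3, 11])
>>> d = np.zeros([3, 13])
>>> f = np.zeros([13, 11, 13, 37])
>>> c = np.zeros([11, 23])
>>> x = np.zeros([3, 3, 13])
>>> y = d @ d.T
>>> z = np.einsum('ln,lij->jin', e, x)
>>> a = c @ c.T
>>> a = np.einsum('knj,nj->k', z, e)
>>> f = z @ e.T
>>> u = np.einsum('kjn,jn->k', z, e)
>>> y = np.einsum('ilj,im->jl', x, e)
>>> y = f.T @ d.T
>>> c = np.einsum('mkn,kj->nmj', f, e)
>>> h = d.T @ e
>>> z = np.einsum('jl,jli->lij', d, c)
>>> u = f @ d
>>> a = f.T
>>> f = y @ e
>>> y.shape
(3, 3, 3)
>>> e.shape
(3, 11)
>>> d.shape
(3, 13)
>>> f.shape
(3, 3, 11)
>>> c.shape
(3, 13, 11)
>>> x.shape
(3, 3, 13)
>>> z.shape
(13, 11, 3)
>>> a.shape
(3, 3, 13)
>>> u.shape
(13, 3, 13)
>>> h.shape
(13, 11)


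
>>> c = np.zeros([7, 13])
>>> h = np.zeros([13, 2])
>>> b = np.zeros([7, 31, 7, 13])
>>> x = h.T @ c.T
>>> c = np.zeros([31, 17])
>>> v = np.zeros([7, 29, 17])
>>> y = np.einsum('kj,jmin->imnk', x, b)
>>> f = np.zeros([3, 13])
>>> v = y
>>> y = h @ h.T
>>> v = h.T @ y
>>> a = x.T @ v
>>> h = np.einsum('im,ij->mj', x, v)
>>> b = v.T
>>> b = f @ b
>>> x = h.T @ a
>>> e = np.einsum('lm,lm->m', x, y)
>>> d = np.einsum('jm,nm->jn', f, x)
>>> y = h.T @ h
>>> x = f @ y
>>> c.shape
(31, 17)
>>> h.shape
(7, 13)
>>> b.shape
(3, 2)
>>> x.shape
(3, 13)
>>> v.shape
(2, 13)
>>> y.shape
(13, 13)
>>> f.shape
(3, 13)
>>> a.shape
(7, 13)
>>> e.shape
(13,)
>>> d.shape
(3, 13)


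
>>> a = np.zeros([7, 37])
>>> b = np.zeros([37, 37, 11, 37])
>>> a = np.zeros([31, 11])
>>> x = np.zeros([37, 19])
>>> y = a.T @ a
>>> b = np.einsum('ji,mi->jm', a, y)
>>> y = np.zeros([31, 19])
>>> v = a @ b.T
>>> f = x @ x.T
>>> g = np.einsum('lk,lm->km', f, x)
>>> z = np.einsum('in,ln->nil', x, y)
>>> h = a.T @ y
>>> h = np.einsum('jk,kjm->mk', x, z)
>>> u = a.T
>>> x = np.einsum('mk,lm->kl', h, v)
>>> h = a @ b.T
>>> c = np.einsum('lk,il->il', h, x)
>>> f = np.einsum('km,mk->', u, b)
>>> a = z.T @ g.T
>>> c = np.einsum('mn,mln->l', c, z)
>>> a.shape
(31, 37, 37)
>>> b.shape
(31, 11)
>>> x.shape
(19, 31)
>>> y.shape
(31, 19)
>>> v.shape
(31, 31)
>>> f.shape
()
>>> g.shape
(37, 19)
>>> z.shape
(19, 37, 31)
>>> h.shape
(31, 31)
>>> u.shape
(11, 31)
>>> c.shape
(37,)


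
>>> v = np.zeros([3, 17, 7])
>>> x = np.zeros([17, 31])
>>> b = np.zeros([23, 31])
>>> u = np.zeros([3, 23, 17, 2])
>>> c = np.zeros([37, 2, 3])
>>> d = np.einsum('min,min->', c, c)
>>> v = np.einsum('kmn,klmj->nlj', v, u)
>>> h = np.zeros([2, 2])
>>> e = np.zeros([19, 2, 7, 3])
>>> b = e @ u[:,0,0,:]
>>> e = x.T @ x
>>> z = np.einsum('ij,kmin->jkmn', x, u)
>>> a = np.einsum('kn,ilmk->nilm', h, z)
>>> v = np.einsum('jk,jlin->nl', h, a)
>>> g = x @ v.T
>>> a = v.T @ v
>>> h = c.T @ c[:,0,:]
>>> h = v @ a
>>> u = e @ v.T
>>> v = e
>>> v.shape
(31, 31)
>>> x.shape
(17, 31)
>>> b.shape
(19, 2, 7, 2)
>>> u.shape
(31, 23)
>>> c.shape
(37, 2, 3)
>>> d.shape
()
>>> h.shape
(23, 31)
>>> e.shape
(31, 31)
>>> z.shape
(31, 3, 23, 2)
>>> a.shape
(31, 31)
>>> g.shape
(17, 23)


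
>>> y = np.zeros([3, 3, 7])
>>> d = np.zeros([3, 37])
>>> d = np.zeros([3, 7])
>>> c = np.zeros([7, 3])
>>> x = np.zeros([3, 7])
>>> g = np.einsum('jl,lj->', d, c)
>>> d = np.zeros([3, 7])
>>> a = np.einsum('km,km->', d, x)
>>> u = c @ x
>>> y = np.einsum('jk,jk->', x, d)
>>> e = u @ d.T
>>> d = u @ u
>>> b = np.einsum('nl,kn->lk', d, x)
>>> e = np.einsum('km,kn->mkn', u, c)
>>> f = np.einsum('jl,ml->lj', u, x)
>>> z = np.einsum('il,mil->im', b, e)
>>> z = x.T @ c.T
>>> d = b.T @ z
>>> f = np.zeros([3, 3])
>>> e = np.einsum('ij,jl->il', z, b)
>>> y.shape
()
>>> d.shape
(3, 7)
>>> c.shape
(7, 3)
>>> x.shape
(3, 7)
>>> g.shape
()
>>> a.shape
()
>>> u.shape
(7, 7)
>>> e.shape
(7, 3)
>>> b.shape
(7, 3)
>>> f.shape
(3, 3)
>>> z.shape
(7, 7)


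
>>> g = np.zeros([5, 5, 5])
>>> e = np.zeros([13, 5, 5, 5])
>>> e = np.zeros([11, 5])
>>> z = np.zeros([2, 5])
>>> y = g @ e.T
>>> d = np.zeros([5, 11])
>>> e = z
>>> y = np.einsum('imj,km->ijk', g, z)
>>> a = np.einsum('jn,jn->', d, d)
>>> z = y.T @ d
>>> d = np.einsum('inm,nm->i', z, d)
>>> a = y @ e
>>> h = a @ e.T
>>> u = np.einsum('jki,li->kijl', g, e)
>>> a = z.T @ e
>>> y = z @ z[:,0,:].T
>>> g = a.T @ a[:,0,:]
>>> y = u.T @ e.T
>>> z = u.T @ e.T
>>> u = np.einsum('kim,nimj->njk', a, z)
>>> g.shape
(5, 5, 5)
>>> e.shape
(2, 5)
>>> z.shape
(2, 5, 5, 2)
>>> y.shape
(2, 5, 5, 2)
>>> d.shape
(2,)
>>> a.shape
(11, 5, 5)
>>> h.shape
(5, 5, 2)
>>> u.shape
(2, 2, 11)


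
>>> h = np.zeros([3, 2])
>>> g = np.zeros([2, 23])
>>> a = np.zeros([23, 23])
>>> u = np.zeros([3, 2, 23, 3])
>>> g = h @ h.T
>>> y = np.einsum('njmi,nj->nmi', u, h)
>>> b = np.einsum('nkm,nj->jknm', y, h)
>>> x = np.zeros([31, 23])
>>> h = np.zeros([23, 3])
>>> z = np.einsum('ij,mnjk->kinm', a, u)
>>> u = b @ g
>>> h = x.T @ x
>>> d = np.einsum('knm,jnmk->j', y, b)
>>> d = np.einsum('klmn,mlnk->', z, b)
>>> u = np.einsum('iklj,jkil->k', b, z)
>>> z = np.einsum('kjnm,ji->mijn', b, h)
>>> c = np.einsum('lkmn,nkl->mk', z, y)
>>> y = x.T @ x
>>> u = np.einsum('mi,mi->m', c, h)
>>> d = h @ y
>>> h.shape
(23, 23)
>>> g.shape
(3, 3)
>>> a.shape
(23, 23)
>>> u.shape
(23,)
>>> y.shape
(23, 23)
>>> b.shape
(2, 23, 3, 3)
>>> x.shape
(31, 23)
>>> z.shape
(3, 23, 23, 3)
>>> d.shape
(23, 23)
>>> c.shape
(23, 23)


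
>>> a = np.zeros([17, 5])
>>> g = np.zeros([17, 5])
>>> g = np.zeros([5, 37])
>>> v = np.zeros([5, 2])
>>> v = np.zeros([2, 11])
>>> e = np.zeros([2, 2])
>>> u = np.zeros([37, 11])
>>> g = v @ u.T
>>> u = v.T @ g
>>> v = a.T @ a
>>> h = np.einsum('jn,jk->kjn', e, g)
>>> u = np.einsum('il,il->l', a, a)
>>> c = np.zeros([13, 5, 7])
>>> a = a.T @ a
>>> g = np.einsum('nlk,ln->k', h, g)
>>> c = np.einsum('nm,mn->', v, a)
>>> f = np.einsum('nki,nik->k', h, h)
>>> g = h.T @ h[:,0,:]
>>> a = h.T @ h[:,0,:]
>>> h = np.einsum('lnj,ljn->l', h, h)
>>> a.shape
(2, 2, 2)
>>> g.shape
(2, 2, 2)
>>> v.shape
(5, 5)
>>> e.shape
(2, 2)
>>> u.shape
(5,)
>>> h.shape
(37,)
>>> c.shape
()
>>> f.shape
(2,)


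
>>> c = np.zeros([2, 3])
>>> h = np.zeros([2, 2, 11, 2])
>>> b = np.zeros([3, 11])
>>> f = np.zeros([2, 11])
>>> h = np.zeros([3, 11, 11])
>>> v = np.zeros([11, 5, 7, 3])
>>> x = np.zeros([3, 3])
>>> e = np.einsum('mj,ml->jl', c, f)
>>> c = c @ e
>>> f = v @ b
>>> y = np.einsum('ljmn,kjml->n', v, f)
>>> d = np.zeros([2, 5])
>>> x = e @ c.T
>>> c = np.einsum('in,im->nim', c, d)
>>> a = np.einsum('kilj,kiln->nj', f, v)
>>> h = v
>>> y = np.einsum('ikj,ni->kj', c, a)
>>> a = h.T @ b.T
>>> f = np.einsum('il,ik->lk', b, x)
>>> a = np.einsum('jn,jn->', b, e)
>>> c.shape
(11, 2, 5)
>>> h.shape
(11, 5, 7, 3)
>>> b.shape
(3, 11)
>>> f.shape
(11, 2)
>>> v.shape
(11, 5, 7, 3)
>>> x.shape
(3, 2)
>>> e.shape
(3, 11)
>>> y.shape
(2, 5)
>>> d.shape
(2, 5)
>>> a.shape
()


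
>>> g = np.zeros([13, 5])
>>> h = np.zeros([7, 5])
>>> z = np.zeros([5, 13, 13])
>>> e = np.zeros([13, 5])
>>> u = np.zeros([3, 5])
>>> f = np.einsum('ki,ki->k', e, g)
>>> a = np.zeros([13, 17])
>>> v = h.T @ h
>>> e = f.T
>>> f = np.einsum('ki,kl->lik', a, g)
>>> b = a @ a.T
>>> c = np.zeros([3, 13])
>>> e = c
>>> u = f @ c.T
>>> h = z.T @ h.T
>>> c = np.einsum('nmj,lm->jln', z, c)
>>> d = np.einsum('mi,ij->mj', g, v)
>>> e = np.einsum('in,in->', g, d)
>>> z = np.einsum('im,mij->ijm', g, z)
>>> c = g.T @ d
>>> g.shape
(13, 5)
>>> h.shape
(13, 13, 7)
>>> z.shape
(13, 13, 5)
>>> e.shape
()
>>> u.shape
(5, 17, 3)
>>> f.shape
(5, 17, 13)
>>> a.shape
(13, 17)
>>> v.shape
(5, 5)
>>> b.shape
(13, 13)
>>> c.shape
(5, 5)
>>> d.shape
(13, 5)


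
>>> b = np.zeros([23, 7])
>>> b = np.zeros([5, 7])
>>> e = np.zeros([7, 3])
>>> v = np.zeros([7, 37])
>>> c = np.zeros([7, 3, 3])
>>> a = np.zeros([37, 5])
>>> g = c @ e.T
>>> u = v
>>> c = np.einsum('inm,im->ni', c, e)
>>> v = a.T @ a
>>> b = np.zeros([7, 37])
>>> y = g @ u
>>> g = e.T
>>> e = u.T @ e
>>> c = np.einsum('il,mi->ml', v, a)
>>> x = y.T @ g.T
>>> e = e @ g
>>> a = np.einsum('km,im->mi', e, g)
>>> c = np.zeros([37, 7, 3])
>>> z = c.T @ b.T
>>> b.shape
(7, 37)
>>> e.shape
(37, 7)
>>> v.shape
(5, 5)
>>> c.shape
(37, 7, 3)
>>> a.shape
(7, 3)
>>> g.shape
(3, 7)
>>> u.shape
(7, 37)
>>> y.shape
(7, 3, 37)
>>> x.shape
(37, 3, 3)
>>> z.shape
(3, 7, 7)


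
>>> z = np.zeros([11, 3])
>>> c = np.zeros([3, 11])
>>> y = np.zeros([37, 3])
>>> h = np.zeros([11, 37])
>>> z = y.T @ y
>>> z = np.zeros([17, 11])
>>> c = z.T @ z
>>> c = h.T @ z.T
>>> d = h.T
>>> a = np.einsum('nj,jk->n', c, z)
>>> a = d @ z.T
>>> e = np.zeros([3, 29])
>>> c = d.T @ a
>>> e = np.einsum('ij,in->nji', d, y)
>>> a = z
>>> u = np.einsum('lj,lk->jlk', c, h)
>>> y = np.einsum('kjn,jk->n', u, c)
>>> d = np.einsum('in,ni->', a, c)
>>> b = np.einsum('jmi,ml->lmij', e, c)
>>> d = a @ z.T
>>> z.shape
(17, 11)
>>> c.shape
(11, 17)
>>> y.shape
(37,)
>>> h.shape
(11, 37)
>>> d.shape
(17, 17)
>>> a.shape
(17, 11)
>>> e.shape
(3, 11, 37)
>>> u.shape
(17, 11, 37)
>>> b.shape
(17, 11, 37, 3)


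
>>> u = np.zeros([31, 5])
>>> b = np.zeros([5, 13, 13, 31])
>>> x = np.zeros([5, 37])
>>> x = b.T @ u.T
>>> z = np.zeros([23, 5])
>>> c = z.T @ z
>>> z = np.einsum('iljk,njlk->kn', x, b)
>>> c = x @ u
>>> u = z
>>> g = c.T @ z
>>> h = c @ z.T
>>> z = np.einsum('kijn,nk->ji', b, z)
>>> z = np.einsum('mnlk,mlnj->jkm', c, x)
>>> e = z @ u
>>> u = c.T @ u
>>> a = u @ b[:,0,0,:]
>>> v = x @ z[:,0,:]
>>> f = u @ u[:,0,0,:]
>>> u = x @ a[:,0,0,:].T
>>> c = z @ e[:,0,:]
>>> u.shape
(31, 13, 13, 5)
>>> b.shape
(5, 13, 13, 31)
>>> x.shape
(31, 13, 13, 31)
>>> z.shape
(31, 5, 31)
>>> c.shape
(31, 5, 5)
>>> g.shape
(5, 13, 13, 5)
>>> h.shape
(31, 13, 13, 31)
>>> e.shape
(31, 5, 5)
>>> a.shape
(5, 13, 13, 31)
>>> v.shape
(31, 13, 13, 31)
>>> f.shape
(5, 13, 13, 5)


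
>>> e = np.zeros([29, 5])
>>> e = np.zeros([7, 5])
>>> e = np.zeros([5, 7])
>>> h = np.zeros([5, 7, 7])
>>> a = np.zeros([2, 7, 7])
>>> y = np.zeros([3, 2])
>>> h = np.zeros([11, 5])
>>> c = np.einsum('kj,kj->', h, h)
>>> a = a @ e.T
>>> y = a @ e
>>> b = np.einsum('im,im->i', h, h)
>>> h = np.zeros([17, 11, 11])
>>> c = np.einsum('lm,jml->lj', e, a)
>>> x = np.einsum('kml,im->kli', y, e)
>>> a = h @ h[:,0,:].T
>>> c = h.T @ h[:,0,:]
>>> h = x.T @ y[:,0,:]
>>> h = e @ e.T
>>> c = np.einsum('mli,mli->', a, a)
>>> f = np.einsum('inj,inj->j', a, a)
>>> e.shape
(5, 7)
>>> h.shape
(5, 5)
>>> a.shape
(17, 11, 17)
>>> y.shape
(2, 7, 7)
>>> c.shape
()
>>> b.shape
(11,)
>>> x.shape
(2, 7, 5)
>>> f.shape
(17,)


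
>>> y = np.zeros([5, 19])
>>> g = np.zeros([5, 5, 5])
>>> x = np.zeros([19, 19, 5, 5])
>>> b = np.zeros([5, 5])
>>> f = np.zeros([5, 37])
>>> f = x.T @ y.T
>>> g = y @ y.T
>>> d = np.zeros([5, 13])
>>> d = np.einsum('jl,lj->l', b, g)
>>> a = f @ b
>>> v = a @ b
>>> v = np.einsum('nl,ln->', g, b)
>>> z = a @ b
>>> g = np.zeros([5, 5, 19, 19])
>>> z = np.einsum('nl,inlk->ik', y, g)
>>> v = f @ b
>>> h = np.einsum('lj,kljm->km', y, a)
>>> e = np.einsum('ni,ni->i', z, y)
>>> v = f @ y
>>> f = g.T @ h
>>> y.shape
(5, 19)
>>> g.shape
(5, 5, 19, 19)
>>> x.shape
(19, 19, 5, 5)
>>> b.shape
(5, 5)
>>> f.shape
(19, 19, 5, 5)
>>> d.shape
(5,)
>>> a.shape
(5, 5, 19, 5)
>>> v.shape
(5, 5, 19, 19)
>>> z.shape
(5, 19)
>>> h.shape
(5, 5)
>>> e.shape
(19,)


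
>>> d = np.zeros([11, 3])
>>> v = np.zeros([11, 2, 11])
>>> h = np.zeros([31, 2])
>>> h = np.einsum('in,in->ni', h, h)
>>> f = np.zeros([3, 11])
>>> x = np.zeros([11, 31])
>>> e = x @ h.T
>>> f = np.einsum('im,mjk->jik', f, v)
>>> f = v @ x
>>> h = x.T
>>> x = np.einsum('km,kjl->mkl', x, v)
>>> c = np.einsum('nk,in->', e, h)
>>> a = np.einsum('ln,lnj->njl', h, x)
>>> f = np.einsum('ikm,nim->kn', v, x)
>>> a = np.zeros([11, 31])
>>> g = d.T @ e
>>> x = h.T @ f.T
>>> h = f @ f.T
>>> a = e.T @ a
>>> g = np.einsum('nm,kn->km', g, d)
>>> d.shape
(11, 3)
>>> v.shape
(11, 2, 11)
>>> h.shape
(2, 2)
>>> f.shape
(2, 31)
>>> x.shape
(11, 2)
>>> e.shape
(11, 2)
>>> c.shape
()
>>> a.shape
(2, 31)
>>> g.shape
(11, 2)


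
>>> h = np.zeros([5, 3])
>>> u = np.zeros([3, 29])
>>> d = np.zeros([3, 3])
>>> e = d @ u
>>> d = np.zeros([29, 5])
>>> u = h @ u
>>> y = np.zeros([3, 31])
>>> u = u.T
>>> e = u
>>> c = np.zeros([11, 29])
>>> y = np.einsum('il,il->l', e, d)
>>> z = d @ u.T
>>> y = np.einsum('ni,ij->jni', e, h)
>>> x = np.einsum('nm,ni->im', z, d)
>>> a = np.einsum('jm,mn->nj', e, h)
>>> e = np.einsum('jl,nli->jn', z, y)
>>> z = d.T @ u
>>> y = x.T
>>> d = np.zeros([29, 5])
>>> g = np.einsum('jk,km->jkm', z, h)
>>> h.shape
(5, 3)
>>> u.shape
(29, 5)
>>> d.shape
(29, 5)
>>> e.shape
(29, 3)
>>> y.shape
(29, 5)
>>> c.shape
(11, 29)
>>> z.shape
(5, 5)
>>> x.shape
(5, 29)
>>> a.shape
(3, 29)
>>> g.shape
(5, 5, 3)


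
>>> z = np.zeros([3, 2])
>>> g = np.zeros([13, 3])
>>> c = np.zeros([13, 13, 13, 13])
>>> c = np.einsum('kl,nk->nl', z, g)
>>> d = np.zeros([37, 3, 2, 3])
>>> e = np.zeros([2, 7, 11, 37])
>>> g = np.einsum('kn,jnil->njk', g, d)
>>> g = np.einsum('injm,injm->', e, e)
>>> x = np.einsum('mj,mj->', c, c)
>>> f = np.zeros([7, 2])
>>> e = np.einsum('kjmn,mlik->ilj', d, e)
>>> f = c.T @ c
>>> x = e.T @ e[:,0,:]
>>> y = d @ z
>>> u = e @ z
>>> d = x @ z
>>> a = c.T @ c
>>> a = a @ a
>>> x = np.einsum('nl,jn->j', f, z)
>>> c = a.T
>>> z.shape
(3, 2)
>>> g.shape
()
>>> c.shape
(2, 2)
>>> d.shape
(3, 7, 2)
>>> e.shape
(11, 7, 3)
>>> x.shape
(3,)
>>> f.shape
(2, 2)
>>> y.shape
(37, 3, 2, 2)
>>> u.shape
(11, 7, 2)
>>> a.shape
(2, 2)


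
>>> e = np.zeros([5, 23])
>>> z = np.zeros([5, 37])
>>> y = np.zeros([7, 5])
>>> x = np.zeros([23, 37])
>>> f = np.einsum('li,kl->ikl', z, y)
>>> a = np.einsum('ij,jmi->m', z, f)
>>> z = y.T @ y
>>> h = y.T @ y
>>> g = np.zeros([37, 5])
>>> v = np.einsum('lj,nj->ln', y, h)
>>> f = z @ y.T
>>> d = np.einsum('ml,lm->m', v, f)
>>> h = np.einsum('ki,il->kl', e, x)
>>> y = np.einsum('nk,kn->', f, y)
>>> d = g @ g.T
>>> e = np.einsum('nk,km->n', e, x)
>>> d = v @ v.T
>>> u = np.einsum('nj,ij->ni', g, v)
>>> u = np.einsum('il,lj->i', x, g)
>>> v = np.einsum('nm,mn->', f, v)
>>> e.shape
(5,)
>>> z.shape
(5, 5)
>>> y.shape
()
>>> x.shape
(23, 37)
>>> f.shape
(5, 7)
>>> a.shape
(7,)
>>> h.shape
(5, 37)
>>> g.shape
(37, 5)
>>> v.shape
()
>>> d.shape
(7, 7)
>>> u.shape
(23,)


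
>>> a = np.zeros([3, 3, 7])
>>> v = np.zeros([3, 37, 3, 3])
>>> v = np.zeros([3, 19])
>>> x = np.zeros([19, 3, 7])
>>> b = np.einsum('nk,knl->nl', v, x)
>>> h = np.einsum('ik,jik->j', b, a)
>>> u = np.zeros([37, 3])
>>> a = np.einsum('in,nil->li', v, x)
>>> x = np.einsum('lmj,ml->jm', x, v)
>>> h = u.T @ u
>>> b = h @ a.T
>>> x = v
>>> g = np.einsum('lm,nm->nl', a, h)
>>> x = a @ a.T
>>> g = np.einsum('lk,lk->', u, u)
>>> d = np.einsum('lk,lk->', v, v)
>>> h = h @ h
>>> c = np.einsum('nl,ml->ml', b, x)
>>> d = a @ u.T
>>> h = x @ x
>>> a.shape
(7, 3)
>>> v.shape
(3, 19)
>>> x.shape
(7, 7)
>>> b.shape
(3, 7)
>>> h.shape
(7, 7)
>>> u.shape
(37, 3)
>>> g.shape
()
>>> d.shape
(7, 37)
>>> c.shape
(7, 7)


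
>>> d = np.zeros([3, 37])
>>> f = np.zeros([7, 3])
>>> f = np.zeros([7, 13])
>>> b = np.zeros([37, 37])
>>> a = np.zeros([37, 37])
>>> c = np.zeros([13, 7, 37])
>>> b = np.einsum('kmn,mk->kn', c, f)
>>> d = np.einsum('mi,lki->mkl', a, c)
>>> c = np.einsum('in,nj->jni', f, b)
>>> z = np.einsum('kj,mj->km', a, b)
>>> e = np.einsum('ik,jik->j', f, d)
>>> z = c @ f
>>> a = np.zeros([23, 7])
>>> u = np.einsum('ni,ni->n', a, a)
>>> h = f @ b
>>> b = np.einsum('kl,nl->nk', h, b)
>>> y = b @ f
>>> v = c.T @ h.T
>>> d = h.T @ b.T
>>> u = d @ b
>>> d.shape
(37, 13)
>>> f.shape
(7, 13)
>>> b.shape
(13, 7)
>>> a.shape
(23, 7)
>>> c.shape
(37, 13, 7)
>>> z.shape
(37, 13, 13)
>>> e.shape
(37,)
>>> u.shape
(37, 7)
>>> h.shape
(7, 37)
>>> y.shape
(13, 13)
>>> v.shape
(7, 13, 7)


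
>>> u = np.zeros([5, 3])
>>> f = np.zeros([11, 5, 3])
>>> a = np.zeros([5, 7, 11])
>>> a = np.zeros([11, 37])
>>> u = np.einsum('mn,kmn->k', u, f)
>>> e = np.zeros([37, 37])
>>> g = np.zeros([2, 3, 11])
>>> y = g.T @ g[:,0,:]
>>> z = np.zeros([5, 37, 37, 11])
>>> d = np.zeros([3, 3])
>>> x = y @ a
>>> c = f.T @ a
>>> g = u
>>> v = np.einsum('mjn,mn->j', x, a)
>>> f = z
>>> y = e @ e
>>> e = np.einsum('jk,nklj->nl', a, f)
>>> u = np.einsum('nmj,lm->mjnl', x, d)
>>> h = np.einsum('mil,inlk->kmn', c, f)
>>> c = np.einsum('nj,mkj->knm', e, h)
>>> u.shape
(3, 37, 11, 3)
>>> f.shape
(5, 37, 37, 11)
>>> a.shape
(11, 37)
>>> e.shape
(5, 37)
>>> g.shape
(11,)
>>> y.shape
(37, 37)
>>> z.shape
(5, 37, 37, 11)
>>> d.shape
(3, 3)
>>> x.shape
(11, 3, 37)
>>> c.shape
(3, 5, 11)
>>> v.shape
(3,)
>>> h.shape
(11, 3, 37)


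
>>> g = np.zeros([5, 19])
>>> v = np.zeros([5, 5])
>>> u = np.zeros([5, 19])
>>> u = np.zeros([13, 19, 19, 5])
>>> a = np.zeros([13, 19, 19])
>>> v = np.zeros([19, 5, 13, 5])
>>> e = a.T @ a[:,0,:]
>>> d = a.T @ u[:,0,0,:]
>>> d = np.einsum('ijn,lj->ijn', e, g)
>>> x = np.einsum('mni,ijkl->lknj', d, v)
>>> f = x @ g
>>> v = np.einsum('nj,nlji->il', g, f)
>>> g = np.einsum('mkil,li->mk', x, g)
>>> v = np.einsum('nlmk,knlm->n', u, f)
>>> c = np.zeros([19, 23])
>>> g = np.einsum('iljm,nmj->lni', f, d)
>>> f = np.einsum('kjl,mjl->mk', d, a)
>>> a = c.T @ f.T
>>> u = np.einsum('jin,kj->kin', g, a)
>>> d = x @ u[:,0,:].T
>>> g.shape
(13, 19, 5)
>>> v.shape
(13,)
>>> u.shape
(23, 19, 5)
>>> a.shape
(23, 13)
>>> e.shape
(19, 19, 19)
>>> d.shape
(5, 13, 19, 23)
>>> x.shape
(5, 13, 19, 5)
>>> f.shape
(13, 19)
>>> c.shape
(19, 23)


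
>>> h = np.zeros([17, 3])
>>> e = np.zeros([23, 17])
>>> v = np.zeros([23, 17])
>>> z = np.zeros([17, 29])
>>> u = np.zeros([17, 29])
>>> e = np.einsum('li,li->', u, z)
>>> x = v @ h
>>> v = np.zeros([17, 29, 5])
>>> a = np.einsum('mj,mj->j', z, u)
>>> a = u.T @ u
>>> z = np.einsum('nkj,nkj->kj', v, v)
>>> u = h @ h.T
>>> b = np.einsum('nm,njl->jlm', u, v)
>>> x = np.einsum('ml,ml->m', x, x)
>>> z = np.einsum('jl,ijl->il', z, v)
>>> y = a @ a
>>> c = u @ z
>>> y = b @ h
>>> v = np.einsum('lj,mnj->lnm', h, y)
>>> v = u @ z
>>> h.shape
(17, 3)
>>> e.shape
()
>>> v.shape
(17, 5)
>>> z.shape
(17, 5)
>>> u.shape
(17, 17)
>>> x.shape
(23,)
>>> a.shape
(29, 29)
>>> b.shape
(29, 5, 17)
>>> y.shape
(29, 5, 3)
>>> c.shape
(17, 5)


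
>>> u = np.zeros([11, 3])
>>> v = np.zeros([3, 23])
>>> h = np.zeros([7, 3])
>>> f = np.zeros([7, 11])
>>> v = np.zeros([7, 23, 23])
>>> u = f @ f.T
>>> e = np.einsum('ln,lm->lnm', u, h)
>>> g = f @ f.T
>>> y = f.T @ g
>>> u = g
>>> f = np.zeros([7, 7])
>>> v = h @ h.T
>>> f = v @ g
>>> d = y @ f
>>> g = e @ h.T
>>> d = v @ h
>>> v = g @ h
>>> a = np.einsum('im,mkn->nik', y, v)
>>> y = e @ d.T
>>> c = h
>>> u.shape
(7, 7)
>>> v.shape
(7, 7, 3)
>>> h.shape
(7, 3)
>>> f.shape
(7, 7)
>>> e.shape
(7, 7, 3)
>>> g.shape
(7, 7, 7)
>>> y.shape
(7, 7, 7)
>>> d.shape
(7, 3)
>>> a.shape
(3, 11, 7)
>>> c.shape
(7, 3)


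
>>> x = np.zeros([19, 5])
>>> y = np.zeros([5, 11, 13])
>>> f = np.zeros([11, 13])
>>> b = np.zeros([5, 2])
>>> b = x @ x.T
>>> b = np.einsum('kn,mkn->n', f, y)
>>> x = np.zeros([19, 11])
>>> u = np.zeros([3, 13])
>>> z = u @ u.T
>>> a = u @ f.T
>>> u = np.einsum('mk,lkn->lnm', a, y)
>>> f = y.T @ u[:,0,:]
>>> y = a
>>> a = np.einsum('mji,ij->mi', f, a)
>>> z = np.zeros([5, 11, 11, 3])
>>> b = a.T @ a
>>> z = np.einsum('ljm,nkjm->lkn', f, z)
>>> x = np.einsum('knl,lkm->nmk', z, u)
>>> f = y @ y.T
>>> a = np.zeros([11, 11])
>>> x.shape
(11, 3, 13)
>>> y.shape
(3, 11)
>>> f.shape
(3, 3)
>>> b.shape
(3, 3)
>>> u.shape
(5, 13, 3)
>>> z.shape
(13, 11, 5)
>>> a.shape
(11, 11)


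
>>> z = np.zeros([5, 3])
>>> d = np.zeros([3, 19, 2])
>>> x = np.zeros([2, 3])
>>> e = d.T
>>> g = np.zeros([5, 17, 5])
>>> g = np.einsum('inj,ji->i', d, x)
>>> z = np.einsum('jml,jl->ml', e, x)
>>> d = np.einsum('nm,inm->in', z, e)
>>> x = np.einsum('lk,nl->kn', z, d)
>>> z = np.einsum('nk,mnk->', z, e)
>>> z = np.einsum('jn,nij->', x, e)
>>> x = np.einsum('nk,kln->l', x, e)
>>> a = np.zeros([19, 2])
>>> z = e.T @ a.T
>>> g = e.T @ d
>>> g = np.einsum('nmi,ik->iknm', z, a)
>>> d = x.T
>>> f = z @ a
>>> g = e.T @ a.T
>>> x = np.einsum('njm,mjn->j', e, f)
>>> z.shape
(3, 19, 19)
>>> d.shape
(19,)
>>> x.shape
(19,)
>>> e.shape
(2, 19, 3)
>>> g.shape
(3, 19, 19)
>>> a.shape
(19, 2)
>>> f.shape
(3, 19, 2)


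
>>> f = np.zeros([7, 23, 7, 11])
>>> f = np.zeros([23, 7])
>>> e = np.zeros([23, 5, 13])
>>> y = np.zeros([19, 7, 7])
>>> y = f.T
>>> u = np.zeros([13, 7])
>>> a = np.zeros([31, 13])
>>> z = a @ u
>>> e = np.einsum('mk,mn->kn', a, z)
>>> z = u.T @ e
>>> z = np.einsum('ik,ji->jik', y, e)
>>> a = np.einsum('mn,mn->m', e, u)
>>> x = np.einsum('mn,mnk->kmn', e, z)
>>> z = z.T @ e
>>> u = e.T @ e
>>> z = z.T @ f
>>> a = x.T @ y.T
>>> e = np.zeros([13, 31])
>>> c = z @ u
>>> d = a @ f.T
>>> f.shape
(23, 7)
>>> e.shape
(13, 31)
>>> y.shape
(7, 23)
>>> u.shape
(7, 7)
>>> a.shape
(7, 13, 7)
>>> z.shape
(7, 7, 7)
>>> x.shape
(23, 13, 7)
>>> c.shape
(7, 7, 7)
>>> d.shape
(7, 13, 23)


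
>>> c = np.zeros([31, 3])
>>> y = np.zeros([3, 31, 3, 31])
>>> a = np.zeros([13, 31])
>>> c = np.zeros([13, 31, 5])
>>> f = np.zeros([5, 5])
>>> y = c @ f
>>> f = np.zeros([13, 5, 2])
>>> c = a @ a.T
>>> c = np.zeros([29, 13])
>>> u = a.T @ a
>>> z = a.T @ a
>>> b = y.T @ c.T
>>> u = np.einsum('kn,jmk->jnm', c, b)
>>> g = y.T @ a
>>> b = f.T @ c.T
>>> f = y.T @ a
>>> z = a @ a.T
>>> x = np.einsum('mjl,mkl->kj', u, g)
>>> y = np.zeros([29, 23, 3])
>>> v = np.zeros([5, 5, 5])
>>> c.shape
(29, 13)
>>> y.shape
(29, 23, 3)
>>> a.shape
(13, 31)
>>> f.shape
(5, 31, 31)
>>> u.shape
(5, 13, 31)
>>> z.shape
(13, 13)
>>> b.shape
(2, 5, 29)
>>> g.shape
(5, 31, 31)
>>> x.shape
(31, 13)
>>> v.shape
(5, 5, 5)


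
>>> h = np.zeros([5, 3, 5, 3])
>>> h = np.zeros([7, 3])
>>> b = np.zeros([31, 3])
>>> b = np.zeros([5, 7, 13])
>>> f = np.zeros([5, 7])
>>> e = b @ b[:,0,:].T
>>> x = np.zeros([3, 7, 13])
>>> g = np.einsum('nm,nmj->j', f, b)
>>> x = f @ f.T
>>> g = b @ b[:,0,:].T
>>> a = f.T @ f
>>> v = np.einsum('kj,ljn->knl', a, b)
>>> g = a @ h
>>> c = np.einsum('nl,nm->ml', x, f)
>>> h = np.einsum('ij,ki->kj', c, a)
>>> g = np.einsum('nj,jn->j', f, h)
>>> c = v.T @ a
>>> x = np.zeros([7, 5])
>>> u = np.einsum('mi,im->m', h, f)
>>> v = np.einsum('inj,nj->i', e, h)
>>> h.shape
(7, 5)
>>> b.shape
(5, 7, 13)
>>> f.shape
(5, 7)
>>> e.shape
(5, 7, 5)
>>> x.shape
(7, 5)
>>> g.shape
(7,)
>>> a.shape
(7, 7)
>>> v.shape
(5,)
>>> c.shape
(5, 13, 7)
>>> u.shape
(7,)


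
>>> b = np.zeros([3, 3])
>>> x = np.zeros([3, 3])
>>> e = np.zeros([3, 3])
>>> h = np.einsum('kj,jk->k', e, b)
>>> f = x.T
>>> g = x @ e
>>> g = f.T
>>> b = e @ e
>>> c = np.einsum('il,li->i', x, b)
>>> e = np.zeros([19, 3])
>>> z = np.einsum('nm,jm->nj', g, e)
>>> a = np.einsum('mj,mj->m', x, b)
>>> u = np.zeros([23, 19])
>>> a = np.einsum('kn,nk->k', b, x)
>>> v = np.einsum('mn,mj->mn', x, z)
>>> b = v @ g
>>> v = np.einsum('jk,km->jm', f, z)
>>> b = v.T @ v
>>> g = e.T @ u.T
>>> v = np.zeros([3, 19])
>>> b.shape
(19, 19)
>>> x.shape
(3, 3)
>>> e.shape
(19, 3)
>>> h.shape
(3,)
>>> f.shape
(3, 3)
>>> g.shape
(3, 23)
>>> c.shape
(3,)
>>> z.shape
(3, 19)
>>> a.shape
(3,)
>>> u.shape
(23, 19)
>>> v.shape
(3, 19)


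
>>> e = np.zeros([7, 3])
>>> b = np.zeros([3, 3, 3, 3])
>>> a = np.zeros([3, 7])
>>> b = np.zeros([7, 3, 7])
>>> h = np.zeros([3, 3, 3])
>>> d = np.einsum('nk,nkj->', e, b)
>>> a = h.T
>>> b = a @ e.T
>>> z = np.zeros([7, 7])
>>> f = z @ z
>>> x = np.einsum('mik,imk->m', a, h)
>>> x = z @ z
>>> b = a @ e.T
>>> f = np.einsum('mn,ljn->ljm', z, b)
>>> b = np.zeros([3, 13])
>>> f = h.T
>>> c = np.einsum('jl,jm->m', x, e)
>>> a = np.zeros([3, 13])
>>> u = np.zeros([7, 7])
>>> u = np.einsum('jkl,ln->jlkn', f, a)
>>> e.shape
(7, 3)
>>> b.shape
(3, 13)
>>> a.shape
(3, 13)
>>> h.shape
(3, 3, 3)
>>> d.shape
()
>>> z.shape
(7, 7)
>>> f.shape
(3, 3, 3)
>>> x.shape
(7, 7)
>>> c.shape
(3,)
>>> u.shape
(3, 3, 3, 13)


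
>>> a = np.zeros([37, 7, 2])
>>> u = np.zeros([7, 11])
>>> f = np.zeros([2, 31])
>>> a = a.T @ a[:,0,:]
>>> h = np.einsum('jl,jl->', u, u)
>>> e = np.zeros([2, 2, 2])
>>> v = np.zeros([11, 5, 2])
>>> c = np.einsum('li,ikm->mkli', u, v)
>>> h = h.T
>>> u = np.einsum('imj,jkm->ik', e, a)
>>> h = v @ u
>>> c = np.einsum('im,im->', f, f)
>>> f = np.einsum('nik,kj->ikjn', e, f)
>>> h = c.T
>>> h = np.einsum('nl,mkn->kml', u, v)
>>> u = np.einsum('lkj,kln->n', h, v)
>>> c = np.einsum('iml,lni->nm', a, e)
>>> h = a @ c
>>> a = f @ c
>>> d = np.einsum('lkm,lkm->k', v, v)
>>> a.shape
(2, 2, 31, 7)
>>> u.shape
(2,)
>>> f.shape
(2, 2, 31, 2)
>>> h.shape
(2, 7, 7)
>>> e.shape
(2, 2, 2)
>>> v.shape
(11, 5, 2)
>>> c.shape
(2, 7)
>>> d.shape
(5,)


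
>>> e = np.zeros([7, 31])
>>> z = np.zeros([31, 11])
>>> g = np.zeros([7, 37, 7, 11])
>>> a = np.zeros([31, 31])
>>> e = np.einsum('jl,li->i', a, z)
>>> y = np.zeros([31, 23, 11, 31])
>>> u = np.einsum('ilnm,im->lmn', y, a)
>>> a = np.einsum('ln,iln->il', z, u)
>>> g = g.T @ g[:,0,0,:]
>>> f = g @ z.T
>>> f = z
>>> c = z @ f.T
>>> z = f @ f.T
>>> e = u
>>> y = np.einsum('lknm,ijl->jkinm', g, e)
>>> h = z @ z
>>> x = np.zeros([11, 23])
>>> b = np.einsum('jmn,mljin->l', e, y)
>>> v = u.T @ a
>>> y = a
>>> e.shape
(23, 31, 11)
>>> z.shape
(31, 31)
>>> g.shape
(11, 7, 37, 11)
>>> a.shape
(23, 31)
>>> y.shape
(23, 31)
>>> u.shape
(23, 31, 11)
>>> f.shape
(31, 11)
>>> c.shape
(31, 31)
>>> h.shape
(31, 31)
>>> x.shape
(11, 23)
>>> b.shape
(7,)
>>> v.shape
(11, 31, 31)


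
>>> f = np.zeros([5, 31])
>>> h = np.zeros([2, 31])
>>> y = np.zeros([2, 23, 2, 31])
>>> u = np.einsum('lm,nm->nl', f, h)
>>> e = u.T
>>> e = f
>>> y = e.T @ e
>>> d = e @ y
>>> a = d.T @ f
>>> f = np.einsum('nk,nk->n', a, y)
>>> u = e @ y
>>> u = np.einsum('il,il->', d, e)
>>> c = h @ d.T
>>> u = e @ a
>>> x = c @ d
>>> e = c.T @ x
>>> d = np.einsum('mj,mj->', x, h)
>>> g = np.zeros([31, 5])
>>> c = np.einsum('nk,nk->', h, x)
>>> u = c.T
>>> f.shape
(31,)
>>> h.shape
(2, 31)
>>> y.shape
(31, 31)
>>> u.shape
()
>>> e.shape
(5, 31)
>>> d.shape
()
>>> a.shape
(31, 31)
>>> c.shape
()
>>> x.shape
(2, 31)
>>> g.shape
(31, 5)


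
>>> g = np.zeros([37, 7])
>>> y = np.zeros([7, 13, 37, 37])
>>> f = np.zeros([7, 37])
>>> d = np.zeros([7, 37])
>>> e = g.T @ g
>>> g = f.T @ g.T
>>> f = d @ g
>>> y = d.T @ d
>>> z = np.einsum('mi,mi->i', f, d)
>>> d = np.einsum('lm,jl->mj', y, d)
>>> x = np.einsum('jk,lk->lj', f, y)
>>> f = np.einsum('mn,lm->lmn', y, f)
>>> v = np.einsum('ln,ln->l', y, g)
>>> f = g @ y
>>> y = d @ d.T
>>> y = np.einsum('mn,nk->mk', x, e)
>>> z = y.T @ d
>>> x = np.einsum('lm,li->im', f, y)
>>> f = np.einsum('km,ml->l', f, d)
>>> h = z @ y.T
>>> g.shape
(37, 37)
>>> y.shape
(37, 7)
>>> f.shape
(7,)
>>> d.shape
(37, 7)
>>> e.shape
(7, 7)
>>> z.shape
(7, 7)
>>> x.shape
(7, 37)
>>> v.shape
(37,)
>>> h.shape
(7, 37)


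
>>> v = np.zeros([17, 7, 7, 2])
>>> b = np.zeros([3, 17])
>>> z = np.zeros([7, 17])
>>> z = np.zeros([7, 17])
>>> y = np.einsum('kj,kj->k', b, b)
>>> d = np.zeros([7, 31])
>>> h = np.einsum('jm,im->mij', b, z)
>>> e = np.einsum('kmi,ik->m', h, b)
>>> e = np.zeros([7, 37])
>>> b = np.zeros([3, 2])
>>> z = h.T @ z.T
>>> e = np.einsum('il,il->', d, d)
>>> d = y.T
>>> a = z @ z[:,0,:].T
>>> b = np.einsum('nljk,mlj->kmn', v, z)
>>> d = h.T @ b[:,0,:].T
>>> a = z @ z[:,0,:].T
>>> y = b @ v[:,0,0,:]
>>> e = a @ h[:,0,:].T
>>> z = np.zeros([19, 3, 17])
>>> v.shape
(17, 7, 7, 2)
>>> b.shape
(2, 3, 17)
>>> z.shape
(19, 3, 17)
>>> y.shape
(2, 3, 2)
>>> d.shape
(3, 7, 2)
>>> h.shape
(17, 7, 3)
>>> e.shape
(3, 7, 17)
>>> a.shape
(3, 7, 3)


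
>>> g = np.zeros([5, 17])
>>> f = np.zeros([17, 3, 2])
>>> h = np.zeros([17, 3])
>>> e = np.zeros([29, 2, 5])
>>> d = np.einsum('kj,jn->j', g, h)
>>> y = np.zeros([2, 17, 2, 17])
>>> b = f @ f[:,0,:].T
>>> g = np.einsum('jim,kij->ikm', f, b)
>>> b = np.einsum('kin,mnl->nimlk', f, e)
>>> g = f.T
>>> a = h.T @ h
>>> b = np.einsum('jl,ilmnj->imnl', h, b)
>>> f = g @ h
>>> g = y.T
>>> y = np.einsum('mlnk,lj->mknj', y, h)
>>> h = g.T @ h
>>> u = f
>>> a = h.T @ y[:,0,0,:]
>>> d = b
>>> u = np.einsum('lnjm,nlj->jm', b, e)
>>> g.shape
(17, 2, 17, 2)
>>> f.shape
(2, 3, 3)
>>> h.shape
(2, 17, 2, 3)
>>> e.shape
(29, 2, 5)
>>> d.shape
(2, 29, 5, 3)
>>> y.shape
(2, 17, 2, 3)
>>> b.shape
(2, 29, 5, 3)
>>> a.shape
(3, 2, 17, 3)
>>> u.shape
(5, 3)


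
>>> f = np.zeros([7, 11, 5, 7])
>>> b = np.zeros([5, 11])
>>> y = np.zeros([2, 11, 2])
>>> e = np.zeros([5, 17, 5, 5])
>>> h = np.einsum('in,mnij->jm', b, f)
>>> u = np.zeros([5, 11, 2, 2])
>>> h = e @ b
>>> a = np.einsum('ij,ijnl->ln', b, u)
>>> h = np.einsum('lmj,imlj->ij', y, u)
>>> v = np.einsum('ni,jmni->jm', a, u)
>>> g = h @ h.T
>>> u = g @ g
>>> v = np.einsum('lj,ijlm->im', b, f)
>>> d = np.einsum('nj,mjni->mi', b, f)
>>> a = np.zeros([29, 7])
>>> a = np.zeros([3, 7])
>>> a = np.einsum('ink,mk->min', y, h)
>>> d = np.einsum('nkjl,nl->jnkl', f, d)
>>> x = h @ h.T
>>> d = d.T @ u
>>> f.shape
(7, 11, 5, 7)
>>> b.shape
(5, 11)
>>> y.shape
(2, 11, 2)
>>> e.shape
(5, 17, 5, 5)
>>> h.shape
(5, 2)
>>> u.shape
(5, 5)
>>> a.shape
(5, 2, 11)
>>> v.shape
(7, 7)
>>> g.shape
(5, 5)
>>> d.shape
(7, 11, 7, 5)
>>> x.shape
(5, 5)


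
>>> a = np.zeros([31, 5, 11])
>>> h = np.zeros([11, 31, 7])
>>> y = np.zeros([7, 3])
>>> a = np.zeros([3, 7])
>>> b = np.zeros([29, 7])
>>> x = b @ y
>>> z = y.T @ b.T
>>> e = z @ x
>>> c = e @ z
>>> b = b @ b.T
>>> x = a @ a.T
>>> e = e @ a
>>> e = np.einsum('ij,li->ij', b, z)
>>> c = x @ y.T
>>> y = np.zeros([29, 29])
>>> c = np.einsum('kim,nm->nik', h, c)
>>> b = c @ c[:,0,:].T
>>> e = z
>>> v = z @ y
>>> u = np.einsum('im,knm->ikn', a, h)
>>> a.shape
(3, 7)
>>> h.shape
(11, 31, 7)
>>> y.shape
(29, 29)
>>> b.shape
(3, 31, 3)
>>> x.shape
(3, 3)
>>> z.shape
(3, 29)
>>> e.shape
(3, 29)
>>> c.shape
(3, 31, 11)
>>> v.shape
(3, 29)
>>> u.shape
(3, 11, 31)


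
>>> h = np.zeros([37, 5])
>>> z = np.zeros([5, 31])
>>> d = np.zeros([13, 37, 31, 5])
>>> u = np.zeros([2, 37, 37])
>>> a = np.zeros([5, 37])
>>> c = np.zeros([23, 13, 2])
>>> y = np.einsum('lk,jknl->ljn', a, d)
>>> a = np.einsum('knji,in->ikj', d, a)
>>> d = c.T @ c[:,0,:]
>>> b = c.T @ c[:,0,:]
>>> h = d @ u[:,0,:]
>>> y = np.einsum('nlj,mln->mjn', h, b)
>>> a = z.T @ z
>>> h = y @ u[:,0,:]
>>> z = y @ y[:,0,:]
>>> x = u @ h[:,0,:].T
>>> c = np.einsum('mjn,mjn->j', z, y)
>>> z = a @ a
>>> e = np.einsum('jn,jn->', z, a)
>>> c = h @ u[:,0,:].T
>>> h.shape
(2, 37, 37)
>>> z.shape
(31, 31)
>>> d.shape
(2, 13, 2)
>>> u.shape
(2, 37, 37)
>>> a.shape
(31, 31)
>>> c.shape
(2, 37, 2)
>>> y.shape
(2, 37, 2)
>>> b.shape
(2, 13, 2)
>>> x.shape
(2, 37, 2)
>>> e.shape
()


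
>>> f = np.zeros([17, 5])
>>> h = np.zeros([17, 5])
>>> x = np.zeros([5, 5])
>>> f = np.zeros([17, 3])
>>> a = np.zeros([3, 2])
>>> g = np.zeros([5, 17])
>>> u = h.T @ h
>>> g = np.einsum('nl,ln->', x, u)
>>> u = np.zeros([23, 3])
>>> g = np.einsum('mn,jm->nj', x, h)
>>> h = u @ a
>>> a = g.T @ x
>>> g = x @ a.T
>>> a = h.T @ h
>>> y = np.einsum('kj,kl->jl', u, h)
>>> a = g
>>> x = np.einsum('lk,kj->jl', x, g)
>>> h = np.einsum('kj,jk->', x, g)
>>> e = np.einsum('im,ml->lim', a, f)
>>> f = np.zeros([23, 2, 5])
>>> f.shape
(23, 2, 5)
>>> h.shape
()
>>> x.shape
(17, 5)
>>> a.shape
(5, 17)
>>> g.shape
(5, 17)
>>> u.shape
(23, 3)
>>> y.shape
(3, 2)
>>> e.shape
(3, 5, 17)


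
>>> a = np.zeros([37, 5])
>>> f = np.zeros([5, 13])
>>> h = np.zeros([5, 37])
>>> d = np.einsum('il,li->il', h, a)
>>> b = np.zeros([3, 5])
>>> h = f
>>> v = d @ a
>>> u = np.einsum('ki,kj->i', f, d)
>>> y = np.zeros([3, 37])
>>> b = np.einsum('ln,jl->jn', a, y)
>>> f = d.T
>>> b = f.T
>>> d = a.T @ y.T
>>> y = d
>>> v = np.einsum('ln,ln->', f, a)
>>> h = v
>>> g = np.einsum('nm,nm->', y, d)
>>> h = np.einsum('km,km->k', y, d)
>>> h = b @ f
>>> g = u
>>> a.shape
(37, 5)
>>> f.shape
(37, 5)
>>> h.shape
(5, 5)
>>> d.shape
(5, 3)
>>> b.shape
(5, 37)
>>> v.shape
()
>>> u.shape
(13,)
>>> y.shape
(5, 3)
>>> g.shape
(13,)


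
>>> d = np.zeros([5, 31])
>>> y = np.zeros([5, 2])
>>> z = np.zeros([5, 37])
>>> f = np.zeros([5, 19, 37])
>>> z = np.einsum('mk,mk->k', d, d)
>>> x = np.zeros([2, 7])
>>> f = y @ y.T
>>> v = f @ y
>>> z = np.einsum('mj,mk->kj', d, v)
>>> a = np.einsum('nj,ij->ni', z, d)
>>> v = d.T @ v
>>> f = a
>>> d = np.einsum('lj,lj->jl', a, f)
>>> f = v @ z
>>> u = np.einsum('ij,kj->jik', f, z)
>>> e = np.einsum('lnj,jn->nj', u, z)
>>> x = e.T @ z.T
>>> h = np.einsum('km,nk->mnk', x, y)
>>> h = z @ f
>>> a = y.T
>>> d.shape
(5, 2)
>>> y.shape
(5, 2)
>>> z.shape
(2, 31)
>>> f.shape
(31, 31)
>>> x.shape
(2, 2)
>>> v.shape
(31, 2)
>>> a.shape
(2, 5)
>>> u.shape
(31, 31, 2)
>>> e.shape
(31, 2)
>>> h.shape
(2, 31)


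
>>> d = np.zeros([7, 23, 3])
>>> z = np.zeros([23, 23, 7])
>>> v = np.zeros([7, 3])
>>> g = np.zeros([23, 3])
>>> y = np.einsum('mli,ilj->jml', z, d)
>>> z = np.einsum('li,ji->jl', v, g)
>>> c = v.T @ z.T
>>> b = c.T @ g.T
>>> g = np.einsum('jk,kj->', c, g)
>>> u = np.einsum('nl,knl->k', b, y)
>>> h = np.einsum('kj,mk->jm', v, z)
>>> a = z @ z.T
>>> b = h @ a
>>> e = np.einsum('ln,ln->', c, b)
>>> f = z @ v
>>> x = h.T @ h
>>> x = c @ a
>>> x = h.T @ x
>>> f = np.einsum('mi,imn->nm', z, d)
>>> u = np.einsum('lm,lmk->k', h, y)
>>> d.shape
(7, 23, 3)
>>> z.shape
(23, 7)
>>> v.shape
(7, 3)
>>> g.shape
()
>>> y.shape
(3, 23, 23)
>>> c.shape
(3, 23)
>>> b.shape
(3, 23)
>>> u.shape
(23,)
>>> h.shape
(3, 23)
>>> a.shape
(23, 23)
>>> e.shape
()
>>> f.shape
(3, 23)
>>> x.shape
(23, 23)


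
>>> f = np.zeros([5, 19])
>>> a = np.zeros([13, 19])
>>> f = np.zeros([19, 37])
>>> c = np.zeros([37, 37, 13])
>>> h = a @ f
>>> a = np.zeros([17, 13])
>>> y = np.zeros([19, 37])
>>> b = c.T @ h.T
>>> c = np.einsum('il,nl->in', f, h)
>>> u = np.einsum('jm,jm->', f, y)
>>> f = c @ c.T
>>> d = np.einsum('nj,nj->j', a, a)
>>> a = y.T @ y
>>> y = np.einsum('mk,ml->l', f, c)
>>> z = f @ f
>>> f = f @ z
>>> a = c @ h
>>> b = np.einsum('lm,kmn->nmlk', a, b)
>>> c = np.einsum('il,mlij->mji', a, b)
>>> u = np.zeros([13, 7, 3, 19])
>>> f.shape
(19, 19)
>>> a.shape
(19, 37)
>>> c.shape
(13, 13, 19)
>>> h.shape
(13, 37)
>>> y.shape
(13,)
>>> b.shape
(13, 37, 19, 13)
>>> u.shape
(13, 7, 3, 19)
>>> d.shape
(13,)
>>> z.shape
(19, 19)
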